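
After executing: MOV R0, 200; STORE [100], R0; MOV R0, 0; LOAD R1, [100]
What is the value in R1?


Register and memory trace:
  MOV R0, 200  → R0 = 200
  STORE [100], R0  → mem[100] = 200
  MOV R0, 0  → R0 = 0
  LOAD R1, [100]  → R1 = mem[100] = 200
Final: R1 = 200

200


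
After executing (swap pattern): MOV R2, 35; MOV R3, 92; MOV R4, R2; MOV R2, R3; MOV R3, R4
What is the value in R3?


Register state trace (swap pattern):
  MOV R2, 35  → R2 = 35
  MOV R3, 92  → R3 = 92
  MOV R4, R2  → R4 = 35  (save R2)
  MOV R2, R3  → R2 = 92  (R2 gets R3's value)
  MOV R3, R4  → R3 = 35  (R3 gets saved value)
Final: R3 = 35

35


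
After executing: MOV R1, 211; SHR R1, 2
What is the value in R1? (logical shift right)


Register state trace:
  MOV R1, 211  → R1 = 211
  SHR R1, 2  → R1 = 211 >> 2 = 211 // 2^2 = 52
Final: R1 = 52

52


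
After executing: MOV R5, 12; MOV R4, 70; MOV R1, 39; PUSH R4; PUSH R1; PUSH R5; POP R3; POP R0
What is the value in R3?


Stack trace (top is rightmost):
  MOV R5, 12  → R5 = 12
  MOV R4, 70  → R4 = 70
  MOV R1, 39  → R1 = 39
  PUSH R4  → stack: [70]
  PUSH R1  → stack: [70, 39]
  PUSH R5  → stack: [70, 39, 12]
  POP R3  → R3 = 12, stack: [70, 39]
  POP R0  → R0 = 39, stack: [70]
Final: R3 = 12

12


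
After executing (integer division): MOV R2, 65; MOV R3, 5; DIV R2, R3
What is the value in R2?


Register state trace:
  MOV R2, 65  → R2 = 65
  MOV R3, 5  → R3 = 5
  DIV R2, R3  → R2 = 65 // 5 = 13
Final: R2 = 13

13


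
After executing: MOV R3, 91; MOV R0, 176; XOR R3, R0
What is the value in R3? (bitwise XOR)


Register state trace:
  MOV R3, 91  → R3 = 91 (0b01011011)
  MOV R0, 176  → R0 = 176 (0b10110000)
  XOR R3, R0  → R3 = 91 XOR 176 = 235 (0b11101011)
Final: R3 = 235

235


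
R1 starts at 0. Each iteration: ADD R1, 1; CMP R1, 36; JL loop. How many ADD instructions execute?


Loop trace (R1 starts at 0, target 36, step 1):
  ADD #1: R1 = 0 + 1 = 1  → 1 < 36, loop
  ADD #2: R1 = 1 + 1 = 2  → 2 < 36, loop
  ADD #3: R1 = 2 + 1 = 3  → 3 < 36, loop
  ADD #4: R1 = 3 + 1 = 4  → 4 < 36, loop
  ADD #5: R1 = 4 + 1 = 5  → 5 < 36, loop
  ADD #6: R1 = 5 + 1 = 6  → 6 < 36, loop
  ADD #7: R1 = 6 + 1 = 7  → 7 < 36, loop
  ADD #8: R1 = 7 + 1 = 8  → 8 < 36, loop
  ADD #9: R1 = 8 + 1 = 9  → 9 < 36, loop
  ADD #10: R1 = 9 + 1 = 10  → 10 < 36, loop
  ADD #11: R1 = 10 + 1 = 11  → 11 < 36, loop
  ADD #12: R1 = 11 + 1 = 12  → 12 < 36, loop
  ADD #13: R1 = 12 + 1 = 13  → 13 < 36, loop
  ADD #14: R1 = 13 + 1 = 14  → 14 < 36, loop
  ADD #15: R1 = 14 + 1 = 15  → 15 < 36, loop
  ADD #16: R1 = 15 + 1 = 16  → 16 < 36, loop
  ADD #17: R1 = 16 + 1 = 17  → 17 < 36, loop
  ADD #18: R1 = 17 + 1 = 18  → 18 < 36, loop
  ADD #19: R1 = 18 + 1 = 19  → 19 < 36, loop
  ADD #20: R1 = 19 + 1 = 20  → 20 < 36, loop
  ADD #21: R1 = 20 + 1 = 21  → 21 < 36, loop
  ADD #22: R1 = 21 + 1 = 22  → 22 < 36, loop
  ADD #23: R1 = 22 + 1 = 23  → 23 < 36, loop
  ADD #24: R1 = 23 + 1 = 24  → 24 < 36, loop
  ADD #25: R1 = 24 + 1 = 25  → 25 < 36, loop
  ADD #26: R1 = 25 + 1 = 26  → 26 < 36, loop
  ADD #27: R1 = 26 + 1 = 27  → 27 < 36, loop
  ADD #28: R1 = 27 + 1 = 28  → 28 < 36, loop
  ADD #29: R1 = 28 + 1 = 29  → 29 < 36, loop
  ADD #30: R1 = 29 + 1 = 30  → 30 < 36, loop
  ADD #31: R1 = 30 + 1 = 31  → 31 < 36, loop
  ADD #32: R1 = 31 + 1 = 32  → 32 < 36, loop
  ADD #33: R1 = 32 + 1 = 33  → 33 < 36, loop
  ADD #34: R1 = 33 + 1 = 34  → 34 < 36, loop
  ADD #35: R1 = 34 + 1 = 35  → 35 < 36, loop
  ADD #36: R1 = 35 + 1 = 36  → 36 >= 36, exit
Total ADD instructions: 36

36


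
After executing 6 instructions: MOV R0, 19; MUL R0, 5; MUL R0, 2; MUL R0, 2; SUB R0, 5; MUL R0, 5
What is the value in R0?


Register state trace:
  MOV R0, 19  → R0 = 19
  MUL R0, 5  → R0 = 19 * 5 = 95
  MUL R0, 2  → R0 = 95 * 2 = 190
  MUL R0, 2  → R0 = 190 * 2 = 380
  SUB R0, 5  → R0 = 380 - 5 = 375
  MUL R0, 5  → R0 = 375 * 5 = 1875
Final: R0 = 1875

1875


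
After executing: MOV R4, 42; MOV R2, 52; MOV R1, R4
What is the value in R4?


Register state trace:
  MOV R4, 42  → R4 = 42
  MOV R2, 52  → R2 = 52
  MOV R1, R4  → R1 = 42
Final: R4 = 42

42


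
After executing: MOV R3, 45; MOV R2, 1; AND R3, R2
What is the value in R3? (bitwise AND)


Register state trace:
  MOV R3, 45  → R3 = 45 (0b00101101)
  MOV R2, 1  → R2 = 1 (0b00000001)
  AND R3, R2  → R3 = 45 AND 1 = 1 (0b00000001)
Final: R3 = 1

1


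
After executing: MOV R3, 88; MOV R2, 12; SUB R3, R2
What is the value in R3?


Register state trace:
  MOV R3, 88  → R3 = 88
  MOV R2, 12  → R2 = 12
  SUB R3, R2  → R3 = 88 - 12 = 76
Final: R3 = 76

76


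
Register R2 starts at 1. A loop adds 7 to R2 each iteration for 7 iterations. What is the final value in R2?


Starting value: R2 = 1
  Iter 1: R2 = 1 + 7 = 8
  Iter 2: R2 = 8 + 7 = 15
  Iter 3: R2 = 15 + 7 = 22
  Iter 4: R2 = 22 + 7 = 29
  Iter 5: R2 = 29 + 7 = 36
  Iter 6: R2 = 36 + 7 = 43
  Iter 7: R2 = 43 + 7 = 50
Final: R2 = 50

50


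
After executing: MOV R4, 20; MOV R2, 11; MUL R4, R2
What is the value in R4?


Register state trace:
  MOV R4, 20  → R4 = 20
  MOV R2, 11  → R2 = 11
  MUL R4, R2  → R4 = 20 * 11 = 220
Final: R4 = 220

220


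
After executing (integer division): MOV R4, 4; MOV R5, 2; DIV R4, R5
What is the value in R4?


Register state trace:
  MOV R4, 4  → R4 = 4
  MOV R5, 2  → R5 = 2
  DIV R4, R5  → R4 = 4 // 2 = 2
Final: R4 = 2

2


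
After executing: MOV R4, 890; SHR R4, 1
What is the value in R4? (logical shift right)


Register state trace:
  MOV R4, 890  → R4 = 890
  SHR R4, 1  → R4 = 890 >> 1 = 890 // 2^1 = 445
Final: R4 = 445

445


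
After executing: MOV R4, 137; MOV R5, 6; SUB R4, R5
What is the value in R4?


Register state trace:
  MOV R4, 137  → R4 = 137
  MOV R5, 6  → R5 = 6
  SUB R4, R5  → R4 = 137 - 6 = 131
Final: R4 = 131

131


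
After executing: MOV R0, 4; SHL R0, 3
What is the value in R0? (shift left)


Register state trace:
  MOV R0, 4  → R0 = 4
  SHL R0, 3  → R0 = 4 << 3 = 4 * 2^3 = 32
Final: R0 = 32

32


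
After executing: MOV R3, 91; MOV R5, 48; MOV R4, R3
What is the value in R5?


Register state trace:
  MOV R3, 91  → R3 = 91
  MOV R5, 48  → R5 = 48
  MOV R4, R3  → R4 = 91
Final: R5 = 48

48


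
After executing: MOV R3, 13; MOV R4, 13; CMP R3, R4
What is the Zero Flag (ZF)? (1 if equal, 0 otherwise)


Register state trace:
  MOV R3, 13  → R3 = 13
  MOV R4, 13  → R4 = 13
  CMP R3, R4  → computes 13 - 13 = 0
  Result is zero, so values are equal
ZF = 1

1


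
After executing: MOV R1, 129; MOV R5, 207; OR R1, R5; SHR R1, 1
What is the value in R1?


Register state trace:
  MOV R1, 129  → R1 = 129 (0b10000001)
  MOV R5, 207  → R5 = 207 (0b11001111)
  OR R1, R5  → R1 = 129 OR 207 = 207 (0b11001111)
  SHR R1, 1  → R1 = 207 >> 1 = 103
Final: R1 = 103

103


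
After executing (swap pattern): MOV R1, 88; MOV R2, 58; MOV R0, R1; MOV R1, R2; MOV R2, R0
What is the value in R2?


Register state trace (swap pattern):
  MOV R1, 88  → R1 = 88
  MOV R2, 58  → R2 = 58
  MOV R0, R1  → R0 = 88  (save R1)
  MOV R1, R2  → R1 = 58  (R1 gets R2's value)
  MOV R2, R0  → R2 = 88  (R2 gets saved value)
Final: R2 = 88

88


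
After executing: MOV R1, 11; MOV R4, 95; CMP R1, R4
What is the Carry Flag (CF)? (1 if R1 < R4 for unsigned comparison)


Register state trace:
  MOV R1, 11  → R1 = 11
  MOV R4, 95  → R4 = 95
  CMP R1, R4  → unsigned 11 - 95: borrow occurs
  11 < 95, so CF = 1
CF = 1

1


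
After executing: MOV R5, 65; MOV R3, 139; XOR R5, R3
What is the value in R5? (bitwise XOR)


Register state trace:
  MOV R5, 65  → R5 = 65 (0b01000001)
  MOV R3, 139  → R3 = 139 (0b10001011)
  XOR R5, R3  → R5 = 65 XOR 139 = 202 (0b11001010)
Final: R5 = 202

202


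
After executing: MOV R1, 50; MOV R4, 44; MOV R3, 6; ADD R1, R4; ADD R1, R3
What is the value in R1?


Register state trace:
  MOV R1, 50  → R1 = 50
  MOV R4, 44  → R4 = 44
  MOV R3, 6  → R3 = 6
  ADD R1, R4  → R1 = 50 + 44 = 94
  ADD R1, R3  → R1 = 94 + 6 = 100
Final: R1 = 100

100


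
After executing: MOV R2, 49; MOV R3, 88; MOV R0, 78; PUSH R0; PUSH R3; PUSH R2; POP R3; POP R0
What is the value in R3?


Stack trace (top is rightmost):
  MOV R2, 49  → R2 = 49
  MOV R3, 88  → R3 = 88
  MOV R0, 78  → R0 = 78
  PUSH R0  → stack: [78]
  PUSH R3  → stack: [78, 88]
  PUSH R2  → stack: [78, 88, 49]
  POP R3  → R3 = 49, stack: [78, 88]
  POP R0  → R0 = 88, stack: [78]
Final: R3 = 49

49


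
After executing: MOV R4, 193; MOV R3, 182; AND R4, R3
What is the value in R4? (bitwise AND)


Register state trace:
  MOV R4, 193  → R4 = 193 (0b11000001)
  MOV R3, 182  → R3 = 182 (0b10110110)
  AND R4, R3  → R4 = 193 AND 182 = 128 (0b10000000)
Final: R4 = 128

128


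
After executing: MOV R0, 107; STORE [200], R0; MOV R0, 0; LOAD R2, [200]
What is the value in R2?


Register and memory trace:
  MOV R0, 107  → R0 = 107
  STORE [200], R0  → mem[200] = 107
  MOV R0, 0  → R0 = 0
  LOAD R2, [200]  → R2 = mem[200] = 107
Final: R2 = 107

107


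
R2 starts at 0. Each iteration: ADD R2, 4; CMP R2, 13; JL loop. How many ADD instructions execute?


Loop trace (R2 starts at 0, target 13, step 4):
  ADD #1: R2 = 0 + 4 = 4  → 4 < 13, loop
  ADD #2: R2 = 4 + 4 = 8  → 8 < 13, loop
  ADD #3: R2 = 8 + 4 = 12  → 12 < 13, loop
  ADD #4: R2 = 12 + 4 = 16  → 16 >= 13, exit
Total ADD instructions: 4

4


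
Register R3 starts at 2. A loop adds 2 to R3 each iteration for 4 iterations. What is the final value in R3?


Starting value: R3 = 2
  Iter 1: R3 = 2 + 2 = 4
  Iter 2: R3 = 4 + 2 = 6
  Iter 3: R3 = 6 + 2 = 8
  Iter 4: R3 = 8 + 2 = 10
Final: R3 = 10

10


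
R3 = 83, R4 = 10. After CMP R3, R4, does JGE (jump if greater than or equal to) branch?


Trace:
  R3 = 83, R4 = 10
  CMP R3, R4  → compares 83 vs 10
  JGE checks: is 83 greater than or equal to 10?
  83 > 10, so condition is true
Branch taken: Yes

Yes


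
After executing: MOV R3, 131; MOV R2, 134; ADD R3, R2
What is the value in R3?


Register state trace:
  MOV R3, 131  → R3 = 131
  MOV R2, 134  → R2 = 134
  ADD R3, R2  → R3 = 131 + 134 = 265
Final: R3 = 265

265


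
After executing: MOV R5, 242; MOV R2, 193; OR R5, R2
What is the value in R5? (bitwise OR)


Register state trace:
  MOV R5, 242  → R5 = 242 (0b11110010)
  MOV R2, 193  → R2 = 193 (0b11000001)
  OR R5, R2   → R5 = 242 OR 193 = 243 (0b11110011)
Final: R5 = 243

243


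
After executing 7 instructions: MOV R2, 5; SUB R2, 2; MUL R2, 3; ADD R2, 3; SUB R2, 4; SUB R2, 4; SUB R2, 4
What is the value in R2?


Register state trace:
  MOV R2, 5  → R2 = 5
  SUB R2, 2  → R2 = 5 - 2 = 3
  MUL R2, 3  → R2 = 3 * 3 = 9
  ADD R2, 3  → R2 = 9 + 3 = 12
  SUB R2, 4  → R2 = 12 - 4 = 8
  SUB R2, 4  → R2 = 8 - 4 = 4
  SUB R2, 4  → R2 = 4 - 4 = 0
Final: R2 = 0

0


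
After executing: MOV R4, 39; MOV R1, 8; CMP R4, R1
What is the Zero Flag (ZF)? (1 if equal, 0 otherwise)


Register state trace:
  MOV R4, 39  → R4 = 39
  MOV R1, 8  → R1 = 8
  CMP R4, R1  → computes 39 - 8 = 31
  Result is nonzero, so values are not equal
ZF = 0

0


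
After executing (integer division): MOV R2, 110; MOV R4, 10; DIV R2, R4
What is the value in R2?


Register state trace:
  MOV R2, 110  → R2 = 110
  MOV R4, 10  → R4 = 10
  DIV R2, R4  → R2 = 110 // 10 = 11
Final: R2 = 11

11


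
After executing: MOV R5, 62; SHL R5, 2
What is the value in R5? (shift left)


Register state trace:
  MOV R5, 62  → R5 = 62
  SHL R5, 2  → R5 = 62 << 2 = 62 * 2^2 = 248
Final: R5 = 248

248


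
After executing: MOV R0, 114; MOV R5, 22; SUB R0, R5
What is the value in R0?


Register state trace:
  MOV R0, 114  → R0 = 114
  MOV R5, 22  → R5 = 22
  SUB R0, R5  → R0 = 114 - 22 = 92
Final: R0 = 92

92


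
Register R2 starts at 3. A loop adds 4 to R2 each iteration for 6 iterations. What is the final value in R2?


Starting value: R2 = 3
  Iter 1: R2 = 3 + 4 = 7
  Iter 2: R2 = 7 + 4 = 11
  Iter 3: R2 = 11 + 4 = 15
  Iter 4: R2 = 15 + 4 = 19
  Iter 5: R2 = 19 + 4 = 23
  Iter 6: R2 = 23 + 4 = 27
Final: R2 = 27

27


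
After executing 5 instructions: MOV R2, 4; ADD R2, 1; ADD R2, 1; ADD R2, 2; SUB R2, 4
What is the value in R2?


Register state trace:
  MOV R2, 4  → R2 = 4
  ADD R2, 1  → R2 = 4 + 1 = 5
  ADD R2, 1  → R2 = 5 + 1 = 6
  ADD R2, 2  → R2 = 6 + 2 = 8
  SUB R2, 4  → R2 = 8 - 4 = 4
Final: R2 = 4

4


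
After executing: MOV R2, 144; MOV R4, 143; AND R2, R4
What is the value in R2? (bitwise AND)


Register state trace:
  MOV R2, 144  → R2 = 144 (0b10010000)
  MOV R4, 143  → R4 = 143 (0b10001111)
  AND R2, R4  → R2 = 144 AND 143 = 128 (0b10000000)
Final: R2 = 128

128


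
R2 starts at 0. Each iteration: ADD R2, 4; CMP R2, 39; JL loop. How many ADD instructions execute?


Loop trace (R2 starts at 0, target 39, step 4):
  ADD #1: R2 = 0 + 4 = 4  → 4 < 39, loop
  ADD #2: R2 = 4 + 4 = 8  → 8 < 39, loop
  ADD #3: R2 = 8 + 4 = 12  → 12 < 39, loop
  ADD #4: R2 = 12 + 4 = 16  → 16 < 39, loop
  ADD #5: R2 = 16 + 4 = 20  → 20 < 39, loop
  ADD #6: R2 = 20 + 4 = 24  → 24 < 39, loop
  ADD #7: R2 = 24 + 4 = 28  → 28 < 39, loop
  ADD #8: R2 = 28 + 4 = 32  → 32 < 39, loop
  ADD #9: R2 = 32 + 4 = 36  → 36 < 39, loop
  ADD #10: R2 = 36 + 4 = 40  → 40 >= 39, exit
Total ADD instructions: 10

10


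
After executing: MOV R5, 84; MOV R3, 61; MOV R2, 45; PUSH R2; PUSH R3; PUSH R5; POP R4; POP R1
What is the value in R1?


Stack trace (top is rightmost):
  MOV R5, 84  → R5 = 84
  MOV R3, 61  → R3 = 61
  MOV R2, 45  → R2 = 45
  PUSH R2  → stack: [45]
  PUSH R3  → stack: [45, 61]
  PUSH R5  → stack: [45, 61, 84]
  POP R4  → R4 = 84, stack: [45, 61]
  POP R1  → R1 = 61, stack: [45]
Final: R1 = 61

61


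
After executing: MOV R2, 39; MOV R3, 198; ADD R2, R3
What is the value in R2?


Register state trace:
  MOV R2, 39  → R2 = 39
  MOV R3, 198  → R3 = 198
  ADD R2, R3  → R2 = 39 + 198 = 237
Final: R2 = 237

237


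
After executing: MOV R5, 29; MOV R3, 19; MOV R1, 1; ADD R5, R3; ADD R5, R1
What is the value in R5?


Register state trace:
  MOV R5, 29  → R5 = 29
  MOV R3, 19  → R3 = 19
  MOV R1, 1  → R1 = 1
  ADD R5, R3  → R5 = 29 + 19 = 48
  ADD R5, R1  → R5 = 48 + 1 = 49
Final: R5 = 49

49


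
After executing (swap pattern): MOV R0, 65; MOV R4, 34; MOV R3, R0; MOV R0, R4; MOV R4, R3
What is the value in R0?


Register state trace (swap pattern):
  MOV R0, 65  → R0 = 65
  MOV R4, 34  → R4 = 34
  MOV R3, R0  → R3 = 65  (save R0)
  MOV R0, R4  → R0 = 34  (R0 gets R4's value)
  MOV R4, R3  → R4 = 65  (R4 gets saved value)
Final: R0 = 34

34


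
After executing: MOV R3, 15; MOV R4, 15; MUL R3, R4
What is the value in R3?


Register state trace:
  MOV R3, 15  → R3 = 15
  MOV R4, 15  → R4 = 15
  MUL R3, R4  → R3 = 15 * 15 = 225
Final: R3 = 225

225


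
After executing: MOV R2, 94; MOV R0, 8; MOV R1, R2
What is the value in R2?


Register state trace:
  MOV R2, 94  → R2 = 94
  MOV R0, 8  → R0 = 8
  MOV R1, R2  → R1 = 94
Final: R2 = 94

94


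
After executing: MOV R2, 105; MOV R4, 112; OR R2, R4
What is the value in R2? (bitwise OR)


Register state trace:
  MOV R2, 105  → R2 = 105 (0b01101001)
  MOV R4, 112  → R4 = 112 (0b01110000)
  OR R2, R4   → R2 = 105 OR 112 = 121 (0b01111001)
Final: R2 = 121

121


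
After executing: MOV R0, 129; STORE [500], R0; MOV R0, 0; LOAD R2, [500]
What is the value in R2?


Register and memory trace:
  MOV R0, 129  → R0 = 129
  STORE [500], R0  → mem[500] = 129
  MOV R0, 0  → R0 = 0
  LOAD R2, [500]  → R2 = mem[500] = 129
Final: R2 = 129

129


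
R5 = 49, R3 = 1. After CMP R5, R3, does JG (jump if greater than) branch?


Trace:
  R5 = 49, R3 = 1
  CMP R5, R3  → compares 49 vs 1
  JG checks: is 49 greater than 1?
  49 > 1, so condition is true
Branch taken: Yes

Yes


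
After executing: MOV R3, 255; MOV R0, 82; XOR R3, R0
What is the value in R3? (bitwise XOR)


Register state trace:
  MOV R3, 255  → R3 = 255 (0b11111111)
  MOV R0, 82  → R0 = 82 (0b01010010)
  XOR R3, R0  → R3 = 255 XOR 82 = 173 (0b10101101)
Final: R3 = 173

173


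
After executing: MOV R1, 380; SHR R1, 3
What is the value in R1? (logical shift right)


Register state trace:
  MOV R1, 380  → R1 = 380
  SHR R1, 3  → R1 = 380 >> 3 = 380 // 2^3 = 47
Final: R1 = 47

47


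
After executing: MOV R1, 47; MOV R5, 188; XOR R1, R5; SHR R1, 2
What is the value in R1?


Register state trace:
  MOV R1, 47  → R1 = 47 (0b00101111)
  MOV R5, 188  → R5 = 188 (0b10111100)
  XOR R1, R5  → R1 = 47 XOR 188 = 147 (0b10010011)
  SHR R1, 2  → R1 = 147 >> 2 = 36
Final: R1 = 36

36


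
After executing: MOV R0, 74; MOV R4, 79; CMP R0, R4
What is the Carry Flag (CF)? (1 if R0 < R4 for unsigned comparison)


Register state trace:
  MOV R0, 74  → R0 = 74
  MOV R4, 79  → R4 = 79
  CMP R0, R4  → unsigned 74 - 79: borrow occurs
  74 < 79, so CF = 1
CF = 1

1


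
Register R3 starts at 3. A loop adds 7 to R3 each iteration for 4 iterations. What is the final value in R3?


Starting value: R3 = 3
  Iter 1: R3 = 3 + 7 = 10
  Iter 2: R3 = 10 + 7 = 17
  Iter 3: R3 = 17 + 7 = 24
  Iter 4: R3 = 24 + 7 = 31
Final: R3 = 31

31


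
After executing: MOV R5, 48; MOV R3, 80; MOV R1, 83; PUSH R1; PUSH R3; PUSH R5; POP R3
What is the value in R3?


Stack trace (top is rightmost):
  MOV R5, 48  → R5 = 48
  MOV R3, 80  → R3 = 80
  MOV R1, 83  → R1 = 83
  PUSH R1  → stack: [83]
  PUSH R3  → stack: [83, 80]
  PUSH R5  → stack: [83, 80, 48]
  POP R3  → R3 = 48, stack: [83, 80]
Final: R3 = 48

48


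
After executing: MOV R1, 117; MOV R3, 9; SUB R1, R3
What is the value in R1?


Register state trace:
  MOV R1, 117  → R1 = 117
  MOV R3, 9  → R3 = 9
  SUB R1, R3  → R1 = 117 - 9 = 108
Final: R1 = 108

108


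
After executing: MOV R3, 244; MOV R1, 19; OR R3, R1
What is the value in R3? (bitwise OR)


Register state trace:
  MOV R3, 244  → R3 = 244 (0b11110100)
  MOV R1, 19  → R1 = 19 (0b00010011)
  OR R3, R1   → R3 = 244 OR 19 = 247 (0b11110111)
Final: R3 = 247

247


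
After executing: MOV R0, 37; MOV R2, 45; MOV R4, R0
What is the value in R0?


Register state trace:
  MOV R0, 37  → R0 = 37
  MOV R2, 45  → R2 = 45
  MOV R4, R0  → R4 = 37
Final: R0 = 37

37


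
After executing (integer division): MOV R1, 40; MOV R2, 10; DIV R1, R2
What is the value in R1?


Register state trace:
  MOV R1, 40  → R1 = 40
  MOV R2, 10  → R2 = 10
  DIV R1, R2  → R1 = 40 // 10 = 4
Final: R1 = 4

4


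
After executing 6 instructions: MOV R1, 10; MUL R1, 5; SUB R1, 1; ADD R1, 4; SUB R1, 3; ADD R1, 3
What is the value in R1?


Register state trace:
  MOV R1, 10  → R1 = 10
  MUL R1, 5  → R1 = 10 * 5 = 50
  SUB R1, 1  → R1 = 50 - 1 = 49
  ADD R1, 4  → R1 = 49 + 4 = 53
  SUB R1, 3  → R1 = 53 - 3 = 50
  ADD R1, 3  → R1 = 50 + 3 = 53
Final: R1 = 53

53


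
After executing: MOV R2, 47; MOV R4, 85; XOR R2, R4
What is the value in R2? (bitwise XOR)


Register state trace:
  MOV R2, 47  → R2 = 47 (0b00101111)
  MOV R4, 85  → R4 = 85 (0b01010101)
  XOR R2, R4  → R2 = 47 XOR 85 = 122 (0b01111010)
Final: R2 = 122

122


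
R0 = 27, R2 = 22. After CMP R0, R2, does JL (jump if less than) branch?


Trace:
  R0 = 27, R2 = 22
  CMP R0, R2  → compares 27 vs 22
  JL checks: is 27 less than 22?
  27 > 22, so condition is false
Branch taken: No

No


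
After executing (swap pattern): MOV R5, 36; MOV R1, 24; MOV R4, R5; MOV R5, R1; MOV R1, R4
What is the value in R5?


Register state trace (swap pattern):
  MOV R5, 36  → R5 = 36
  MOV R1, 24  → R1 = 24
  MOV R4, R5  → R4 = 36  (save R5)
  MOV R5, R1  → R5 = 24  (R5 gets R1's value)
  MOV R1, R4  → R1 = 36  (R1 gets saved value)
Final: R5 = 24

24


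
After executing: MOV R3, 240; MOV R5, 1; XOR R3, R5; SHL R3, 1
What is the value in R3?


Register state trace:
  MOV R3, 240  → R3 = 240 (0b11110000)
  MOV R5, 1  → R5 = 1 (0b00000001)
  XOR R3, R5  → R3 = 240 XOR 1 = 241 (0b11110001)
  SHL R3, 1  → R3 = 241 << 1 = 482
Final: R3 = 482

482


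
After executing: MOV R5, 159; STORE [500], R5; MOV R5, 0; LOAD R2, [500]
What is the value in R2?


Register and memory trace:
  MOV R5, 159  → R5 = 159
  STORE [500], R5  → mem[500] = 159
  MOV R5, 0  → R5 = 0
  LOAD R2, [500]  → R2 = mem[500] = 159
Final: R2 = 159

159


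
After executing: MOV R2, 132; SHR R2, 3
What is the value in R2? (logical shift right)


Register state trace:
  MOV R2, 132  → R2 = 132
  SHR R2, 3  → R2 = 132 >> 3 = 132 // 2^3 = 16
Final: R2 = 16

16


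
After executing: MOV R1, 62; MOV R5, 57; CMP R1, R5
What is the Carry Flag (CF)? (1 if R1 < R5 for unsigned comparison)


Register state trace:
  MOV R1, 62  → R1 = 62
  MOV R5, 57  → R5 = 57
  CMP R1, R5  → unsigned 62 - 57: no borrow
  62 >= 57, so CF = 0
CF = 0

0


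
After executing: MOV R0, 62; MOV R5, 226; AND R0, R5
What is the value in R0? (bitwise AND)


Register state trace:
  MOV R0, 62  → R0 = 62 (0b00111110)
  MOV R5, 226  → R5 = 226 (0b11100010)
  AND R0, R5  → R0 = 62 AND 226 = 34 (0b00100010)
Final: R0 = 34

34


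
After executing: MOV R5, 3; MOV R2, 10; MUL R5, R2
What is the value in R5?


Register state trace:
  MOV R5, 3  → R5 = 3
  MOV R2, 10  → R2 = 10
  MUL R5, R2  → R5 = 3 * 10 = 30
Final: R5 = 30

30


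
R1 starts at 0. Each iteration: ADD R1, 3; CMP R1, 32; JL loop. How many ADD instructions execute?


Loop trace (R1 starts at 0, target 32, step 3):
  ADD #1: R1 = 0 + 3 = 3  → 3 < 32, loop
  ADD #2: R1 = 3 + 3 = 6  → 6 < 32, loop
  ADD #3: R1 = 6 + 3 = 9  → 9 < 32, loop
  ADD #4: R1 = 9 + 3 = 12  → 12 < 32, loop
  ADD #5: R1 = 12 + 3 = 15  → 15 < 32, loop
  ADD #6: R1 = 15 + 3 = 18  → 18 < 32, loop
  ADD #7: R1 = 18 + 3 = 21  → 21 < 32, loop
  ADD #8: R1 = 21 + 3 = 24  → 24 < 32, loop
  ADD #9: R1 = 24 + 3 = 27  → 27 < 32, loop
  ADD #10: R1 = 27 + 3 = 30  → 30 < 32, loop
  ADD #11: R1 = 30 + 3 = 33  → 33 >= 32, exit
Total ADD instructions: 11

11


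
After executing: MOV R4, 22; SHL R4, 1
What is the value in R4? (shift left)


Register state trace:
  MOV R4, 22  → R4 = 22
  SHL R4, 1  → R4 = 22 << 1 = 22 * 2^1 = 44
Final: R4 = 44

44


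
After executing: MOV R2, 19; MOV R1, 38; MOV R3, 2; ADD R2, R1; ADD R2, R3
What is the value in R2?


Register state trace:
  MOV R2, 19  → R2 = 19
  MOV R1, 38  → R1 = 38
  MOV R3, 2  → R3 = 2
  ADD R2, R1  → R2 = 19 + 38 = 57
  ADD R2, R3  → R2 = 57 + 2 = 59
Final: R2 = 59

59


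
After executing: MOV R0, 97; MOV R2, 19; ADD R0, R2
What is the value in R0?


Register state trace:
  MOV R0, 97  → R0 = 97
  MOV R2, 19  → R2 = 19
  ADD R0, R2  → R0 = 97 + 19 = 116
Final: R0 = 116

116


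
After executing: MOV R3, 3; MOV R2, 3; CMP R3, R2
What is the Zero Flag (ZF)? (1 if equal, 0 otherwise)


Register state trace:
  MOV R3, 3  → R3 = 3
  MOV R2, 3  → R2 = 3
  CMP R3, R2  → computes 3 - 3 = 0
  Result is zero, so values are equal
ZF = 1

1


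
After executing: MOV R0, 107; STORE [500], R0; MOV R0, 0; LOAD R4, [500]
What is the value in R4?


Register and memory trace:
  MOV R0, 107  → R0 = 107
  STORE [500], R0  → mem[500] = 107
  MOV R0, 0  → R0 = 0
  LOAD R4, [500]  → R4 = mem[500] = 107
Final: R4 = 107

107


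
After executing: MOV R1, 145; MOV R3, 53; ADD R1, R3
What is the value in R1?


Register state trace:
  MOV R1, 145  → R1 = 145
  MOV R3, 53  → R3 = 53
  ADD R1, R3  → R1 = 145 + 53 = 198
Final: R1 = 198

198


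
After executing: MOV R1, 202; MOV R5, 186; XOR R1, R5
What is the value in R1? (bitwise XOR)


Register state trace:
  MOV R1, 202  → R1 = 202 (0b11001010)
  MOV R5, 186  → R5 = 186 (0b10111010)
  XOR R1, R5  → R1 = 202 XOR 186 = 112 (0b01110000)
Final: R1 = 112

112


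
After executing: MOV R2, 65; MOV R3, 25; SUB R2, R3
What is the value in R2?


Register state trace:
  MOV R2, 65  → R2 = 65
  MOV R3, 25  → R3 = 25
  SUB R2, R3  → R2 = 65 - 25 = 40
Final: R2 = 40

40


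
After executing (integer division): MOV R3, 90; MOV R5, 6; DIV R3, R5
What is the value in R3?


Register state trace:
  MOV R3, 90  → R3 = 90
  MOV R5, 6  → R5 = 6
  DIV R3, R5  → R3 = 90 // 6 = 15
Final: R3 = 15

15


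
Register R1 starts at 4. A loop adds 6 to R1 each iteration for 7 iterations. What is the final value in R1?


Starting value: R1 = 4
  Iter 1: R1 = 4 + 6 = 10
  Iter 2: R1 = 10 + 6 = 16
  Iter 3: R1 = 16 + 6 = 22
  Iter 4: R1 = 22 + 6 = 28
  Iter 5: R1 = 28 + 6 = 34
  Iter 6: R1 = 34 + 6 = 40
  Iter 7: R1 = 40 + 6 = 46
Final: R1 = 46

46


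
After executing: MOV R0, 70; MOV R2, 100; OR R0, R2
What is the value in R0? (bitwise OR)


Register state trace:
  MOV R0, 70  → R0 = 70 (0b01000110)
  MOV R2, 100  → R2 = 100 (0b01100100)
  OR R0, R2   → R0 = 70 OR 100 = 102 (0b01100110)
Final: R0 = 102

102


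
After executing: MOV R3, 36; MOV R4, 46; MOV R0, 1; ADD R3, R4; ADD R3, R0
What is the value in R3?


Register state trace:
  MOV R3, 36  → R3 = 36
  MOV R4, 46  → R4 = 46
  MOV R0, 1  → R0 = 1
  ADD R3, R4  → R3 = 36 + 46 = 82
  ADD R3, R0  → R3 = 82 + 1 = 83
Final: R3 = 83

83


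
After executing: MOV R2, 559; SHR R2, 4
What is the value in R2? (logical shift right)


Register state trace:
  MOV R2, 559  → R2 = 559
  SHR R2, 4  → R2 = 559 >> 4 = 559 // 2^4 = 34
Final: R2 = 34

34


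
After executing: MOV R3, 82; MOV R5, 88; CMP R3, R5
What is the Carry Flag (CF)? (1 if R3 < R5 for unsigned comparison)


Register state trace:
  MOV R3, 82  → R3 = 82
  MOV R5, 88  → R5 = 88
  CMP R3, R5  → unsigned 82 - 88: borrow occurs
  82 < 88, so CF = 1
CF = 1

1


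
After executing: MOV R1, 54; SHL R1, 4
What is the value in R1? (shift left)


Register state trace:
  MOV R1, 54  → R1 = 54
  SHL R1, 4  → R1 = 54 << 4 = 54 * 2^4 = 864
Final: R1 = 864

864


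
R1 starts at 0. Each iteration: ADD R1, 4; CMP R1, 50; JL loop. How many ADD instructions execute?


Loop trace (R1 starts at 0, target 50, step 4):
  ADD #1: R1 = 0 + 4 = 4  → 4 < 50, loop
  ADD #2: R1 = 4 + 4 = 8  → 8 < 50, loop
  ADD #3: R1 = 8 + 4 = 12  → 12 < 50, loop
  ADD #4: R1 = 12 + 4 = 16  → 16 < 50, loop
  ADD #5: R1 = 16 + 4 = 20  → 20 < 50, loop
  ADD #6: R1 = 20 + 4 = 24  → 24 < 50, loop
  ADD #7: R1 = 24 + 4 = 28  → 28 < 50, loop
  ADD #8: R1 = 28 + 4 = 32  → 32 < 50, loop
  ADD #9: R1 = 32 + 4 = 36  → 36 < 50, loop
  ADD #10: R1 = 36 + 4 = 40  → 40 < 50, loop
  ADD #11: R1 = 40 + 4 = 44  → 44 < 50, loop
  ADD #12: R1 = 44 + 4 = 48  → 48 < 50, loop
  ADD #13: R1 = 48 + 4 = 52  → 52 >= 50, exit
Total ADD instructions: 13

13


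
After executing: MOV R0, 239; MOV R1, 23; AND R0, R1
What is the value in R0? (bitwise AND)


Register state trace:
  MOV R0, 239  → R0 = 239 (0b11101111)
  MOV R1, 23  → R1 = 23 (0b00010111)
  AND R0, R1  → R0 = 239 AND 23 = 7 (0b00000111)
Final: R0 = 7

7


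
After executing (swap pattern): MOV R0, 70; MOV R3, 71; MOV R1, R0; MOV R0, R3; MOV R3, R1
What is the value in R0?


Register state trace (swap pattern):
  MOV R0, 70  → R0 = 70
  MOV R3, 71  → R3 = 71
  MOV R1, R0  → R1 = 70  (save R0)
  MOV R0, R3  → R0 = 71  (R0 gets R3's value)
  MOV R3, R1  → R3 = 70  (R3 gets saved value)
Final: R0 = 71

71


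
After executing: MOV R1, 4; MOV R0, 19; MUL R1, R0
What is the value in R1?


Register state trace:
  MOV R1, 4  → R1 = 4
  MOV R0, 19  → R0 = 19
  MUL R1, R0  → R1 = 4 * 19 = 76
Final: R1 = 76

76


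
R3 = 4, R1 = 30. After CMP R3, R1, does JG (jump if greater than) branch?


Trace:
  R3 = 4, R1 = 30
  CMP R3, R1  → compares 4 vs 30
  JG checks: is 4 greater than 30?
  4 < 30, so condition is false
Branch taken: No

No


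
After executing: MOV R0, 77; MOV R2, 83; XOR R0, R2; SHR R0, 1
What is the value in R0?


Register state trace:
  MOV R0, 77  → R0 = 77 (0b01001101)
  MOV R2, 83  → R2 = 83 (0b01010011)
  XOR R0, R2  → R0 = 77 XOR 83 = 30 (0b00011110)
  SHR R0, 1  → R0 = 30 >> 1 = 15
Final: R0 = 15

15


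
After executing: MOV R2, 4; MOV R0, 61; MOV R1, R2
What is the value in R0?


Register state trace:
  MOV R2, 4  → R2 = 4
  MOV R0, 61  → R0 = 61
  MOV R1, R2  → R1 = 4
Final: R0 = 61

61


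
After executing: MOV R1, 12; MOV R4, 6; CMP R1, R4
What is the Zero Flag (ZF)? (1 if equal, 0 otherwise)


Register state trace:
  MOV R1, 12  → R1 = 12
  MOV R4, 6  → R4 = 6
  CMP R1, R4  → computes 12 - 6 = 6
  Result is nonzero, so values are not equal
ZF = 0

0


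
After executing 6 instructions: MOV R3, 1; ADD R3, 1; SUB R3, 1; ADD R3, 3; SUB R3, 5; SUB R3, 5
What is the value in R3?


Register state trace:
  MOV R3, 1  → R3 = 1
  ADD R3, 1  → R3 = 1 + 1 = 2
  SUB R3, 1  → R3 = 2 - 1 = 1
  ADD R3, 3  → R3 = 1 + 3 = 4
  SUB R3, 5  → R3 = 4 - 5 = -1
  SUB R3, 5  → R3 = -1 - 5 = -6
Final: R3 = -6

-6


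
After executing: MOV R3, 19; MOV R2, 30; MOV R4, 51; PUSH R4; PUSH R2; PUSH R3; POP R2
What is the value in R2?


Stack trace (top is rightmost):
  MOV R3, 19  → R3 = 19
  MOV R2, 30  → R2 = 30
  MOV R4, 51  → R4 = 51
  PUSH R4  → stack: [51]
  PUSH R2  → stack: [51, 30]
  PUSH R3  → stack: [51, 30, 19]
  POP R2  → R2 = 19, stack: [51, 30]
Final: R2 = 19

19


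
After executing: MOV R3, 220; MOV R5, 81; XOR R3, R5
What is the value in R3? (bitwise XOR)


Register state trace:
  MOV R3, 220  → R3 = 220 (0b11011100)
  MOV R5, 81  → R5 = 81 (0b01010001)
  XOR R3, R5  → R3 = 220 XOR 81 = 141 (0b10001101)
Final: R3 = 141

141


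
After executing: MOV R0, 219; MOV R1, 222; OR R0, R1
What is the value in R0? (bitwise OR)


Register state trace:
  MOV R0, 219  → R0 = 219 (0b11011011)
  MOV R1, 222  → R1 = 222 (0b11011110)
  OR R0, R1   → R0 = 219 OR 222 = 223 (0b11011111)
Final: R0 = 223

223


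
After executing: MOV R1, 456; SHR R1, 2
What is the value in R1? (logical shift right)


Register state trace:
  MOV R1, 456  → R1 = 456
  SHR R1, 2  → R1 = 456 >> 2 = 456 // 2^2 = 114
Final: R1 = 114

114


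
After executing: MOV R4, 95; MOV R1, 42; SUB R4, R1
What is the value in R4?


Register state trace:
  MOV R4, 95  → R4 = 95
  MOV R1, 42  → R1 = 42
  SUB R4, R1  → R4 = 95 - 42 = 53
Final: R4 = 53

53


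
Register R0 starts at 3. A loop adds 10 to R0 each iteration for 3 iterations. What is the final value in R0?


Starting value: R0 = 3
  Iter 1: R0 = 3 + 10 = 13
  Iter 2: R0 = 13 + 10 = 23
  Iter 3: R0 = 23 + 10 = 33
Final: R0 = 33

33


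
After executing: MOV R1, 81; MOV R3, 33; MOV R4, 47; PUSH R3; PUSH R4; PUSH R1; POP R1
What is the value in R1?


Stack trace (top is rightmost):
  MOV R1, 81  → R1 = 81
  MOV R3, 33  → R3 = 33
  MOV R4, 47  → R4 = 47
  PUSH R3  → stack: [33]
  PUSH R4  → stack: [33, 47]
  PUSH R1  → stack: [33, 47, 81]
  POP R1  → R1 = 81, stack: [33, 47]
Final: R1 = 81

81


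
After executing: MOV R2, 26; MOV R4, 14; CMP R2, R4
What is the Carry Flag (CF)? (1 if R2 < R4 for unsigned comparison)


Register state trace:
  MOV R2, 26  → R2 = 26
  MOV R4, 14  → R4 = 14
  CMP R2, R4  → unsigned 26 - 14: no borrow
  26 >= 14, so CF = 0
CF = 0

0


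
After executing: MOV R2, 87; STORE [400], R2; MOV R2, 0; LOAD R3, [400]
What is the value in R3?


Register and memory trace:
  MOV R2, 87  → R2 = 87
  STORE [400], R2  → mem[400] = 87
  MOV R2, 0  → R2 = 0
  LOAD R3, [400]  → R3 = mem[400] = 87
Final: R3 = 87

87


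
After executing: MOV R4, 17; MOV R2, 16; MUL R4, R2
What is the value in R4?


Register state trace:
  MOV R4, 17  → R4 = 17
  MOV R2, 16  → R2 = 16
  MUL R4, R2  → R4 = 17 * 16 = 272
Final: R4 = 272

272


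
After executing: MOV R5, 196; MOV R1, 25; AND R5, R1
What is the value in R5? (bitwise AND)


Register state trace:
  MOV R5, 196  → R5 = 196 (0b11000100)
  MOV R1, 25  → R1 = 25 (0b00011001)
  AND R5, R1  → R5 = 196 AND 25 = 0 (0b00000000)
Final: R5 = 0

0


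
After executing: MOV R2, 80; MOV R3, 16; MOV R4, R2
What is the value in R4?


Register state trace:
  MOV R2, 80  → R2 = 80
  MOV R3, 16  → R3 = 16
  MOV R4, R2  → R4 = 80
Final: R4 = 80

80


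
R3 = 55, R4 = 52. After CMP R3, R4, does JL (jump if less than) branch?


Trace:
  R3 = 55, R4 = 52
  CMP R3, R4  → compares 55 vs 52
  JL checks: is 55 less than 52?
  55 > 52, so condition is false
Branch taken: No

No


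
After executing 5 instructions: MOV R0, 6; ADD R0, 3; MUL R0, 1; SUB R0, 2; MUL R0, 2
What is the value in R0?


Register state trace:
  MOV R0, 6  → R0 = 6
  ADD R0, 3  → R0 = 6 + 3 = 9
  MUL R0, 1  → R0 = 9 * 1 = 9
  SUB R0, 2  → R0 = 9 - 2 = 7
  MUL R0, 2  → R0 = 7 * 2 = 14
Final: R0 = 14

14


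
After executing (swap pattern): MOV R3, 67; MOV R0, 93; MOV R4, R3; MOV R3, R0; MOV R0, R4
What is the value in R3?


Register state trace (swap pattern):
  MOV R3, 67  → R3 = 67
  MOV R0, 93  → R0 = 93
  MOV R4, R3  → R4 = 67  (save R3)
  MOV R3, R0  → R3 = 93  (R3 gets R0's value)
  MOV R0, R4  → R0 = 67  (R0 gets saved value)
Final: R3 = 93

93


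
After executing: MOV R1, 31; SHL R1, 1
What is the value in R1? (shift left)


Register state trace:
  MOV R1, 31  → R1 = 31
  SHL R1, 1  → R1 = 31 << 1 = 31 * 2^1 = 62
Final: R1 = 62

62


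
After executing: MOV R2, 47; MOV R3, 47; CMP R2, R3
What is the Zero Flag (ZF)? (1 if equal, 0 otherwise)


Register state trace:
  MOV R2, 47  → R2 = 47
  MOV R3, 47  → R3 = 47
  CMP R2, R3  → computes 47 - 47 = 0
  Result is zero, so values are equal
ZF = 1

1


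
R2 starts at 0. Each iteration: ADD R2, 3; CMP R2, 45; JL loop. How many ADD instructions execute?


Loop trace (R2 starts at 0, target 45, step 3):
  ADD #1: R2 = 0 + 3 = 3  → 3 < 45, loop
  ADD #2: R2 = 3 + 3 = 6  → 6 < 45, loop
  ADD #3: R2 = 6 + 3 = 9  → 9 < 45, loop
  ADD #4: R2 = 9 + 3 = 12  → 12 < 45, loop
  ADD #5: R2 = 12 + 3 = 15  → 15 < 45, loop
  ADD #6: R2 = 15 + 3 = 18  → 18 < 45, loop
  ADD #7: R2 = 18 + 3 = 21  → 21 < 45, loop
  ADD #8: R2 = 21 + 3 = 24  → 24 < 45, loop
  ADD #9: R2 = 24 + 3 = 27  → 27 < 45, loop
  ADD #10: R2 = 27 + 3 = 30  → 30 < 45, loop
  ADD #11: R2 = 30 + 3 = 33  → 33 < 45, loop
  ADD #12: R2 = 33 + 3 = 36  → 36 < 45, loop
  ADD #13: R2 = 36 + 3 = 39  → 39 < 45, loop
  ADD #14: R2 = 39 + 3 = 42  → 42 < 45, loop
  ADD #15: R2 = 42 + 3 = 45  → 45 >= 45, exit
Total ADD instructions: 15

15


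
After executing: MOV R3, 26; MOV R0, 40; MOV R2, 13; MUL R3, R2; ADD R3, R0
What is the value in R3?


Register state trace:
  MOV R3, 26  → R3 = 26
  MOV R0, 40  → R0 = 40
  MOV R2, 13  → R2 = 13
  MUL R3, R2  → R3 = 26 * 13 = 338
  ADD R3, R0  → R3 = 338 + 40 = 378
Final: R3 = 378

378


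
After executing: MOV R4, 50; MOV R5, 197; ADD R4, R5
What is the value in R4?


Register state trace:
  MOV R4, 50  → R4 = 50
  MOV R5, 197  → R5 = 197
  ADD R4, R5  → R4 = 50 + 197 = 247
Final: R4 = 247

247


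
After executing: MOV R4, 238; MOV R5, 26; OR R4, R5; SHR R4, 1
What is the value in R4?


Register state trace:
  MOV R4, 238  → R4 = 238 (0b11101110)
  MOV R5, 26  → R5 = 26 (0b00011010)
  OR R4, R5  → R4 = 238 OR 26 = 254 (0b11111110)
  SHR R4, 1  → R4 = 254 >> 1 = 127
Final: R4 = 127

127


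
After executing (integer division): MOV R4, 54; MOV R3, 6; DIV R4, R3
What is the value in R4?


Register state trace:
  MOV R4, 54  → R4 = 54
  MOV R3, 6  → R3 = 6
  DIV R4, R3  → R4 = 54 // 6 = 9
Final: R4 = 9

9


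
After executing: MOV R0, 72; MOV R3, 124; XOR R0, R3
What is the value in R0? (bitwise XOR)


Register state trace:
  MOV R0, 72  → R0 = 72 (0b01001000)
  MOV R3, 124  → R3 = 124 (0b01111100)
  XOR R0, R3  → R0 = 72 XOR 124 = 52 (0b00110100)
Final: R0 = 52

52


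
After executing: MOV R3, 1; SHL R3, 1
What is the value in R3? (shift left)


Register state trace:
  MOV R3, 1  → R3 = 1
  SHL R3, 1  → R3 = 1 << 1 = 1 * 2^1 = 2
Final: R3 = 2

2


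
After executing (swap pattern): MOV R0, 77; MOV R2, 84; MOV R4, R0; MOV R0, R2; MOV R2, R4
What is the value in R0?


Register state trace (swap pattern):
  MOV R0, 77  → R0 = 77
  MOV R2, 84  → R2 = 84
  MOV R4, R0  → R4 = 77  (save R0)
  MOV R0, R2  → R0 = 84  (R0 gets R2's value)
  MOV R2, R4  → R2 = 77  (R2 gets saved value)
Final: R0 = 84

84


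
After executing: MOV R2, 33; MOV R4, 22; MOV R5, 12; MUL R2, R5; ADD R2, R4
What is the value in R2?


Register state trace:
  MOV R2, 33  → R2 = 33
  MOV R4, 22  → R4 = 22
  MOV R5, 12  → R5 = 12
  MUL R2, R5  → R2 = 33 * 12 = 396
  ADD R2, R4  → R2 = 396 + 22 = 418
Final: R2 = 418

418


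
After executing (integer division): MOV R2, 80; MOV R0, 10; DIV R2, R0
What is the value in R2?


Register state trace:
  MOV R2, 80  → R2 = 80
  MOV R0, 10  → R0 = 10
  DIV R2, R0  → R2 = 80 // 10 = 8
Final: R2 = 8

8


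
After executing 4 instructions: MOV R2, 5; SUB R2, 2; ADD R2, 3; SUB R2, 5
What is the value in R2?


Register state trace:
  MOV R2, 5  → R2 = 5
  SUB R2, 2  → R2 = 5 - 2 = 3
  ADD R2, 3  → R2 = 3 + 3 = 6
  SUB R2, 5  → R2 = 6 - 5 = 1
Final: R2 = 1

1


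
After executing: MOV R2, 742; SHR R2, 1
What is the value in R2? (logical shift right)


Register state trace:
  MOV R2, 742  → R2 = 742
  SHR R2, 1  → R2 = 742 >> 1 = 742 // 2^1 = 371
Final: R2 = 371

371


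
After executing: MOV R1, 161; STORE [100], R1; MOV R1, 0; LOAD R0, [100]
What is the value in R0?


Register and memory trace:
  MOV R1, 161  → R1 = 161
  STORE [100], R1  → mem[100] = 161
  MOV R1, 0  → R1 = 0
  LOAD R0, [100]  → R0 = mem[100] = 161
Final: R0 = 161

161


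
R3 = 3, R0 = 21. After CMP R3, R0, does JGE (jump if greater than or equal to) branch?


Trace:
  R3 = 3, R0 = 21
  CMP R3, R0  → compares 3 vs 21
  JGE checks: is 3 greater than or equal to 21?
  3 < 21, so condition is false
Branch taken: No

No


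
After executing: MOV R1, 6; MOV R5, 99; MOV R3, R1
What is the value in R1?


Register state trace:
  MOV R1, 6  → R1 = 6
  MOV R5, 99  → R5 = 99
  MOV R3, R1  → R3 = 6
Final: R1 = 6

6


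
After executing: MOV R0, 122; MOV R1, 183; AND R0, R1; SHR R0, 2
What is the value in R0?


Register state trace:
  MOV R0, 122  → R0 = 122 (0b01111010)
  MOV R1, 183  → R1 = 183 (0b10110111)
  AND R0, R1  → R0 = 122 AND 183 = 50 (0b00110010)
  SHR R0, 2  → R0 = 50 >> 2 = 12
Final: R0 = 12

12


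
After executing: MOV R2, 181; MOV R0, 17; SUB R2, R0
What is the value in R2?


Register state trace:
  MOV R2, 181  → R2 = 181
  MOV R0, 17  → R0 = 17
  SUB R2, R0  → R2 = 181 - 17 = 164
Final: R2 = 164

164


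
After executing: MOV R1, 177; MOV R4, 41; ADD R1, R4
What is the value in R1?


Register state trace:
  MOV R1, 177  → R1 = 177
  MOV R4, 41  → R4 = 41
  ADD R1, R4  → R1 = 177 + 41 = 218
Final: R1 = 218

218


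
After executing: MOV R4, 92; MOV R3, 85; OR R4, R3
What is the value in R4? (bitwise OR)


Register state trace:
  MOV R4, 92  → R4 = 92 (0b01011100)
  MOV R3, 85  → R3 = 85 (0b01010101)
  OR R4, R3   → R4 = 92 OR 85 = 93 (0b01011101)
Final: R4 = 93

93


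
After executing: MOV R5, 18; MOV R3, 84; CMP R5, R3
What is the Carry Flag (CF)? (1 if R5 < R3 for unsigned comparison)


Register state trace:
  MOV R5, 18  → R5 = 18
  MOV R3, 84  → R3 = 84
  CMP R5, R3  → unsigned 18 - 84: borrow occurs
  18 < 84, so CF = 1
CF = 1

1


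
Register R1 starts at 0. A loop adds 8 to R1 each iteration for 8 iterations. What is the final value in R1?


Starting value: R1 = 0
  Iter 1: R1 = 0 + 8 = 8
  Iter 2: R1 = 8 + 8 = 16
  Iter 3: R1 = 16 + 8 = 24
  Iter 4: R1 = 24 + 8 = 32
  Iter 5: R1 = 32 + 8 = 40
  Iter 6: R1 = 40 + 8 = 48
  Iter 7: R1 = 48 + 8 = 56
  Iter 8: R1 = 56 + 8 = 64
Final: R1 = 64

64
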